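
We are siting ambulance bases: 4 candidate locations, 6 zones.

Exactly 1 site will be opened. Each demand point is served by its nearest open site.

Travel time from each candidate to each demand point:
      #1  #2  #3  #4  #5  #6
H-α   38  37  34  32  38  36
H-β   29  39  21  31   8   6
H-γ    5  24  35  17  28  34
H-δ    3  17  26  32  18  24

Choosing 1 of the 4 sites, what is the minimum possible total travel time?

Open {H-δ}.
  #1→H-δ 3, #2→H-δ 17, #3→H-δ 26, #4→H-δ 32, #5→H-δ 18, #6→H-δ 24  ⇒ total 120.
Compare {H-β}: total 134.
Compare {H-γ}: total 143.
No size-1 selection does better; minimum is 120.

120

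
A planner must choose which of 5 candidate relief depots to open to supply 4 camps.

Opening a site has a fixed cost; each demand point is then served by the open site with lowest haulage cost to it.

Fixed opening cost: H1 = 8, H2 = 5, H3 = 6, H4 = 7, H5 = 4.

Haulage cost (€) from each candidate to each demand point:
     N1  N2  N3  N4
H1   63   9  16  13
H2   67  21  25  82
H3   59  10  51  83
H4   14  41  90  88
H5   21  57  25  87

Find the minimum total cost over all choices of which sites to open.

Open {H1, H4}: assign each demand point to its cheapest open site.
  N1→H4 14, N2→H1 9, N3→H1 16, N4→H1 13
  haulage cost 52, fixed 15 → total 67.
Compare {H1, H5}: haulage cost 59 + fixed 12 = 71.
Compare {H1, H4, H5}: haulage cost 52 + fixed 19 = 71.
Compare {H1, H2, H4}: haulage cost 52 + fixed 20 = 72.
All other subsets cost ≥ 71. Minimum total cost: 67.

67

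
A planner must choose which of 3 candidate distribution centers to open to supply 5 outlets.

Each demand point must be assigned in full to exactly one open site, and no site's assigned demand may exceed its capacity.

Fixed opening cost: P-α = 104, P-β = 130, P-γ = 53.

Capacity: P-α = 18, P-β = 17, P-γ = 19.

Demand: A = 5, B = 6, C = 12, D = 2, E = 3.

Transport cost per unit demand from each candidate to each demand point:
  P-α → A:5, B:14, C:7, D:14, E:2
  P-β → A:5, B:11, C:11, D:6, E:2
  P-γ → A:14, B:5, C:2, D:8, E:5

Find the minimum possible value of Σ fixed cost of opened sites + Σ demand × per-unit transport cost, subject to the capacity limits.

Open {P-α, P-γ}; cheapest assignment that respects the capacities:
  P-α (cap 18, load 10): A, D, E — cost 5×5 + 2×14 + 3×2 = 59
  P-γ (cap 19, load 18): B, C — cost 6×5 + 12×2 = 54
  Shipping 113, fixed 157 → total 270.
  Any other capacity-feasible assignment to {P-α, P-γ} ships for at least 113.
Compare {P-β, P-γ}: its best feasible assignment gives total 280.
Compare {P-α, P-β, P-γ}: its best feasible assignment gives total 384.
Every other set of open sites that can feasibly serve all demand totals ≥ 280 even under its best assignment. Minimum: 270.

270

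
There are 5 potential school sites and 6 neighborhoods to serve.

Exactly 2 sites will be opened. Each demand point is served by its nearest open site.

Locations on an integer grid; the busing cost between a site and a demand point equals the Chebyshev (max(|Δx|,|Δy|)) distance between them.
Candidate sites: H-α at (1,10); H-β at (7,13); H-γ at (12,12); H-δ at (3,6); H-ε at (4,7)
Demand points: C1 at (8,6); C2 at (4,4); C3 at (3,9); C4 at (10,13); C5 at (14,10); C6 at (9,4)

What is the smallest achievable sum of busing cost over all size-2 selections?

Open {H-γ, H-ε}.
  C1→H-ε 4, C2→H-ε 3, C3→H-ε 2, C4→H-γ 2, C5→H-γ 2, C6→H-ε 5  ⇒ total 18.
Compare {H-γ, H-δ}: total 20.
Compare {H-β, H-ε}: total 24.
No size-2 selection does better; minimum is 18.

18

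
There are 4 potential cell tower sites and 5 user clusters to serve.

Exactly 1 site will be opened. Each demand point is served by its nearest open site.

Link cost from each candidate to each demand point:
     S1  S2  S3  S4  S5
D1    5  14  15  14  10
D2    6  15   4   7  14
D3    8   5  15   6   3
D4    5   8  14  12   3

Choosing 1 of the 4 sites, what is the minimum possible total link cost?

Open {D3}.
  S1→D3 8, S2→D3 5, S3→D3 15, S4→D3 6, S5→D3 3  ⇒ total 37.
Compare {D4}: total 42.
Compare {D2}: total 46.
No size-1 selection does better; minimum is 37.

37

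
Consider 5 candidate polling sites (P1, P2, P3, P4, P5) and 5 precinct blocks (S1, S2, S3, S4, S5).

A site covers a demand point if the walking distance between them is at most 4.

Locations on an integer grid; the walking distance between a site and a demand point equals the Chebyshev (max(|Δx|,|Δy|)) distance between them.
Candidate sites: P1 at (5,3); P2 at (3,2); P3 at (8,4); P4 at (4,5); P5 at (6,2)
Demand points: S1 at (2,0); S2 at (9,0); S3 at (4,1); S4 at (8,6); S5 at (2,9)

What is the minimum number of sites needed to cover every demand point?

Coverage sets (demand points within 4 of each site):
  P1: {S1, S2, S3, S4}
  P2: {S1, S3}
  P3: {S2, S3, S4}
  P4: {S3, S4, S5}
  P5: {S1, S2, S3, S4}
No single site covers all 5 demand points.
But {P1, P4} covers everything, so the minimum is 2.

2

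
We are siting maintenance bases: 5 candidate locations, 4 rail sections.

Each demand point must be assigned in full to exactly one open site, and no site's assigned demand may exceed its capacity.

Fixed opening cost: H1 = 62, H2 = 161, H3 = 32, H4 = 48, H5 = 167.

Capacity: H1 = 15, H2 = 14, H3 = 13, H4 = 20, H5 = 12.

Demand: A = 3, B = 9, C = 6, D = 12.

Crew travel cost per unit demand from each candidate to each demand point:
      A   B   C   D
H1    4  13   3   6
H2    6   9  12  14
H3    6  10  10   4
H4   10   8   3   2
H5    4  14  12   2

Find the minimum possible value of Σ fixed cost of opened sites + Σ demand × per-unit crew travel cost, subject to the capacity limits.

Open {H3, H4}; cheapest assignment that respects the capacities:
  H3 (cap 13, load 12): A, B — cost 3×6 + 9×10 = 108
  H4 (cap 20, load 18): C, D — cost 6×3 + 12×2 = 42
  Shipping 150, fixed 80 → total 230.
  Any other capacity-feasible assignment to {H3, H4} ships for at least 150.
Compare {H1, H4}: its best feasible assignment gives total 281.
Compare {H1, H3, H4}: its best feasible assignment gives total 286.
Every other set of open sites that can feasibly serve all demand totals ≥ 281 even under its best assignment. Minimum: 230.

230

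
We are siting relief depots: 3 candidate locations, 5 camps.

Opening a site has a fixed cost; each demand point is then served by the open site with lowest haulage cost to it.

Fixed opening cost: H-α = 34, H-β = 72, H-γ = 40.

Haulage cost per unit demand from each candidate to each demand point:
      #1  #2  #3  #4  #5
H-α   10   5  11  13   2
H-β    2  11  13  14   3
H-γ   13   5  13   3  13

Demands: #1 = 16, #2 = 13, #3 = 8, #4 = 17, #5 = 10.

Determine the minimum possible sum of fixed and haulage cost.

Open {H-β, H-γ}: assign each demand point to its cheapest open site.
  #1→H-β 16×2=32, #2→H-γ 13×5=65, #3→H-β 8×13=104, #4→H-γ 17×3=51, #5→H-β 10×3=30
  haulage cost 282, fixed 112 → total 394.
Compare {H-α, H-β, H-γ}: haulage cost 256 + fixed 146 = 402.
Compare {H-α, H-γ}: haulage cost 384 + fixed 74 = 458.
Compare {H-α, H-β}: haulage cost 426 + fixed 106 = 532.
All other subsets cost ≥ 402. Minimum total cost: 394.

394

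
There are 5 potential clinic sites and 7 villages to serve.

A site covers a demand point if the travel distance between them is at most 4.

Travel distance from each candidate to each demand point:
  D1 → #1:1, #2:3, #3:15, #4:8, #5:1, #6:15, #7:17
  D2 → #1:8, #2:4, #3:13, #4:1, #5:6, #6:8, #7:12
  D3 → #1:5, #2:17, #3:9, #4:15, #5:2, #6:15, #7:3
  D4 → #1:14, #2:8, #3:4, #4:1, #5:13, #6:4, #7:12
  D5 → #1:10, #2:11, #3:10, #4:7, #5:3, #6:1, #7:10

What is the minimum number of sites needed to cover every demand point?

3

Coverage sets (demand points within 4 of each site):
  D1: {#1, #2, #5}
  D2: {#2, #4}
  D3: {#5, #7}
  D4: {#3, #4, #6}
  D5: {#5, #6}
No 2 sites suffice: every size-2 union leaves at least one demand point uncovered.
But {D1, D3, D4} covers everything, so the minimum is 3.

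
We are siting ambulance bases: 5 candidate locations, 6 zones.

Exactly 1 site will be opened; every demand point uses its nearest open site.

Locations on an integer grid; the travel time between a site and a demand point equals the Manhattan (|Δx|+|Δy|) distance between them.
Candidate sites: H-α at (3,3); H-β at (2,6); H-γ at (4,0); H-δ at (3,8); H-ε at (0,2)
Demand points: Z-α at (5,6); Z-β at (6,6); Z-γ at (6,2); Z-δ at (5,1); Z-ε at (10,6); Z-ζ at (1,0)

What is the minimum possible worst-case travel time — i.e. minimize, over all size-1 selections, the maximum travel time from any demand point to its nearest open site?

8

Open {H-β}.
  Farthest demand point is Z-γ at travel time 8 (to H-β); all others are ≤ 8.
With {H-α} the worst case is 10.
With {H-δ} the worst case is 10.
No size-1 selection achieves below 8.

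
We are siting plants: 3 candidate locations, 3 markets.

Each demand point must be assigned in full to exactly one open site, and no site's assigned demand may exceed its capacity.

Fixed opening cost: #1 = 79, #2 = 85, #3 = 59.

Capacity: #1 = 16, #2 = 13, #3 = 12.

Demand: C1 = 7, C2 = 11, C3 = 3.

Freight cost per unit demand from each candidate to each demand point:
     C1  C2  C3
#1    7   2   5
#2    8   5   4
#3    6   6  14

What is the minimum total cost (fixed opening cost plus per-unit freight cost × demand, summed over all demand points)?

217

Open {#1, #3}; cheapest assignment that respects the capacities:
  #1 (cap 16, load 14): C2, C3 — cost 11×2 + 3×5 = 37
  #3 (cap 12, load 7): C1 — cost 7×6 = 42
  Shipping 79, fixed 138 → total 217.
  Any other capacity-feasible assignment to {#1, #3} ships for at least 79.
Compare {#1, #2}: its best feasible assignment gives total 254.
Compare {#2, #3}: its best feasible assignment gives total 278.
Every other set of open sites that can feasibly serve all demand totals ≥ 254 even under its best assignment. Minimum: 217.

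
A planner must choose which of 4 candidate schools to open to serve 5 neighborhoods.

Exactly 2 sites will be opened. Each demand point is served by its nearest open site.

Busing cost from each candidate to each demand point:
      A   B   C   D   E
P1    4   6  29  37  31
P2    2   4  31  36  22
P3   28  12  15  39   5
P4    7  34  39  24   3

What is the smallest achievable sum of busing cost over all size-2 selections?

61

Open {P3, P4}.
  A→P4 7, B→P3 12, C→P3 15, D→P4 24, E→P4 3  ⇒ total 61.
Compare {P2, P3}: total 62.
Compare {P2, P4}: total 64.
No size-2 selection does better; minimum is 61.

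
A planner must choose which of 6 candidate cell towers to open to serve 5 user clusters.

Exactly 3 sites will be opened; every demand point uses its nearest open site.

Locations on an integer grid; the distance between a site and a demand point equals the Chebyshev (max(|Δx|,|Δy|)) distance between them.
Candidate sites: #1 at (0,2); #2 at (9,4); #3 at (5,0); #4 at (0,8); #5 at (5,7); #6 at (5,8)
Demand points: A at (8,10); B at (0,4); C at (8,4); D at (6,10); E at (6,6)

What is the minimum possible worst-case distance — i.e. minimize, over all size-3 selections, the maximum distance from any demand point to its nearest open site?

3

Open {#1, #2, #5}.
  Farthest demand point is A at distance 3 (to #5); all others are ≤ 3.
With {#1, #2, #6} the worst case is 3.
With {#1, #3, #5} the worst case is 3.
No size-3 selection achieves below 3.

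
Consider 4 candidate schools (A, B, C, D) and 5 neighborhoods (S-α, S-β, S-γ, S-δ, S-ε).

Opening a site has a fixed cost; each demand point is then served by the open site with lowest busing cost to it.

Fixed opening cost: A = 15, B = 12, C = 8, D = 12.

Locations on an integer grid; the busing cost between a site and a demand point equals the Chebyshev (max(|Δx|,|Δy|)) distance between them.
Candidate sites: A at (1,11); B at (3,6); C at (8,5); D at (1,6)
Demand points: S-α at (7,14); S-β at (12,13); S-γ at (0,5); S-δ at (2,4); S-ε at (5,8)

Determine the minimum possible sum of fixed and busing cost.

36

Open {B}: assign each demand point to its cheapest open site.
  S-α→B 8, S-β→B 9, S-γ→B 3, S-δ→B 2, S-ε→B 2
  busing cost 24, fixed 12 → total 36.
Compare {D}: busing cost 26 + fixed 12 = 38.
Compare {C}: busing cost 34 + fixed 8 = 42.
Compare {C, D}: busing cost 22 + fixed 20 = 42.
All other subsets cost ≥ 38. Minimum total cost: 36.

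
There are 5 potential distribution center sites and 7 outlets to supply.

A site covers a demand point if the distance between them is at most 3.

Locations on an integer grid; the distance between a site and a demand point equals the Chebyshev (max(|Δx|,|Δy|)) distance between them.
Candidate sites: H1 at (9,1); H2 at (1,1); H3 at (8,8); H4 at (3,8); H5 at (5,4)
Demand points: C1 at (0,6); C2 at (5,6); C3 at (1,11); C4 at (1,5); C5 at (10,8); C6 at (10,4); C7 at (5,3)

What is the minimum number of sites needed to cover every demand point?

Coverage sets (demand points within 3 of each site):
  H1: {C6}
  H2: {}
  H3: {C2, C5}
  H4: {C1, C2, C3, C4}
  H5: {C2, C7}
No 3 sites suffice: every size-3 union leaves at least one demand point uncovered.
But {H1, H3, H4, H5} covers everything, so the minimum is 4.

4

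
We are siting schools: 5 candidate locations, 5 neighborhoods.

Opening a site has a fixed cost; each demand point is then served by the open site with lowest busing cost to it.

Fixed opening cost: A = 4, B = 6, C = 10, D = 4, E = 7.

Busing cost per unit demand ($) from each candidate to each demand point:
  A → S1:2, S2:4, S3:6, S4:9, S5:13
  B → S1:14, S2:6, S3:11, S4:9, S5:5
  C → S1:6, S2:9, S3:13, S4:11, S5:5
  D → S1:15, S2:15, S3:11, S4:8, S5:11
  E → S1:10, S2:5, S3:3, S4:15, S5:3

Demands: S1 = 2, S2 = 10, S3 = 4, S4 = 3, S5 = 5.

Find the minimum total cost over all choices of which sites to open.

109

Open {A, E}: assign each demand point to its cheapest open site.
  S1→A 2×2=4, S2→A 10×4=40, S3→E 4×3=12, S4→A 3×9=27, S5→E 5×3=15
  busing cost 98, fixed 11 → total 109.
Compare {A, D, E}: busing cost 95 + fixed 15 = 110.
Compare {A, B, E}: busing cost 98 + fixed 17 = 115.
Compare {A, B, D, E}: busing cost 95 + fixed 21 = 116.
All other subsets cost ≥ 110. Minimum total cost: 109.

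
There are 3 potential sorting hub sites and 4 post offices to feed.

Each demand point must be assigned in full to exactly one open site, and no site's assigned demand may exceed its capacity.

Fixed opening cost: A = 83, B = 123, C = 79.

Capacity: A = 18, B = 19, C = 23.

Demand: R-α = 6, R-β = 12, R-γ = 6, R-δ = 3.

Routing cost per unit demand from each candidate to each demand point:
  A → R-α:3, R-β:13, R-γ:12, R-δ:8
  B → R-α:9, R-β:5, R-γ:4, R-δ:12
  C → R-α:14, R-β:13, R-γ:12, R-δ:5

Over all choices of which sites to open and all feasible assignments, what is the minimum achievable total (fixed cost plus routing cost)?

332

Open {A, B}; cheapest assignment that respects the capacities:
  A (cap 18, load 9): R-α, R-δ — cost 6×3 + 3×8 = 42
  B (cap 19, load 18): R-β, R-γ — cost 12×5 + 6×4 = 84
  Shipping 126, fixed 206 → total 332.
  Any other capacity-feasible assignment to {A, B} ships for at least 126.
Compare {B, C}: its best feasible assignment gives total 385.
Compare {A, B, C}: its best feasible assignment gives total 402.
Every other set of open sites that can feasibly serve all demand totals ≥ 385 even under its best assignment. Minimum: 332.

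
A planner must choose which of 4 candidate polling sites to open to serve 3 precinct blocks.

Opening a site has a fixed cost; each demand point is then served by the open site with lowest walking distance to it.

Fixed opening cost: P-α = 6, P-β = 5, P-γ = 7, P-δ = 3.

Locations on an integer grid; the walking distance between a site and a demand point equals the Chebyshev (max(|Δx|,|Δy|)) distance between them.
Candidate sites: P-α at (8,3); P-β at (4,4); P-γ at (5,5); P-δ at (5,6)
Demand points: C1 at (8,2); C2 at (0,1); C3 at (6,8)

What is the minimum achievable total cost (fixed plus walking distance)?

14

Open {P-δ}: assign each demand point to its cheapest open site.
  C1→P-δ 4, C2→P-δ 5, C3→P-δ 2
  walking distance 11, fixed 3 → total 14.
Compare {P-β}: walking distance 12 + fixed 5 = 17.
Compare {P-α, P-δ}: walking distance 8 + fixed 9 = 17.
Compare {P-γ}: walking distance 11 + fixed 7 = 18.
All other subsets cost ≥ 17. Minimum total cost: 14.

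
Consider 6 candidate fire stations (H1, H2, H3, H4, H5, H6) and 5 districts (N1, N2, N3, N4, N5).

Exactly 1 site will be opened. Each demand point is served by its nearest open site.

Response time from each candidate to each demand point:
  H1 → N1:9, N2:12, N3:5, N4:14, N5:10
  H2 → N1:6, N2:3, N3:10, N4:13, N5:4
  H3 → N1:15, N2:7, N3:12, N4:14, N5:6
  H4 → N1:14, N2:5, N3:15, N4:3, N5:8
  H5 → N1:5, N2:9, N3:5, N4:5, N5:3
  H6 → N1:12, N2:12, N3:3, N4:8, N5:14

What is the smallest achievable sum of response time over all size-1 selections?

27

Open {H5}.
  N1→H5 5, N2→H5 9, N3→H5 5, N4→H5 5, N5→H5 3  ⇒ total 27.
Compare {H2}: total 36.
Compare {H4}: total 45.
No size-1 selection does better; minimum is 27.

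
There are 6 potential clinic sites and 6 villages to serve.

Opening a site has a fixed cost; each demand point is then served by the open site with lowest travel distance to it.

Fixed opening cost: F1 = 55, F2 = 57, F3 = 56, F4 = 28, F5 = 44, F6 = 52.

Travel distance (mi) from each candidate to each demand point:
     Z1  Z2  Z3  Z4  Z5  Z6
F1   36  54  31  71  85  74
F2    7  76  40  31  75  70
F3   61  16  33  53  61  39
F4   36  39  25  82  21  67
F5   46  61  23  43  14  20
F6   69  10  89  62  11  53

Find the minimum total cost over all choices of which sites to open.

Open {F4, F5}: assign each demand point to its cheapest open site.
  Z1→F4 36, Z2→F4 39, Z3→F5 23, Z4→F5 43, Z5→F5 14, Z6→F5 20
  travel distance 175, fixed 72 → total 247.
Compare {F5, F6}: travel distance 153 + fixed 96 = 249.
Compare {F5}: travel distance 207 + fixed 44 = 251.
Compare {F2, F5, F6}: travel distance 102 + fixed 153 = 255.
All other subsets cost ≥ 249. Minimum total cost: 247.

247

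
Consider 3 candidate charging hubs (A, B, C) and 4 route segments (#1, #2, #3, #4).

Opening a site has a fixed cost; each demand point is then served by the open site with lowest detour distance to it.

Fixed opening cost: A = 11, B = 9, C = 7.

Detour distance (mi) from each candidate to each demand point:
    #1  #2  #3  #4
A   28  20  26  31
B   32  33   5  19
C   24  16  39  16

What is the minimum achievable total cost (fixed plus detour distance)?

Open {B, C}: assign each demand point to its cheapest open site.
  #1→C 24, #2→C 16, #3→B 5, #4→C 16
  detour distance 61, fixed 16 → total 77.
Compare {A, B, C}: detour distance 61 + fixed 27 = 88.
Compare {A, B}: detour distance 72 + fixed 20 = 92.
Compare {B}: detour distance 89 + fixed 9 = 98.
All other subsets cost ≥ 88. Minimum total cost: 77.

77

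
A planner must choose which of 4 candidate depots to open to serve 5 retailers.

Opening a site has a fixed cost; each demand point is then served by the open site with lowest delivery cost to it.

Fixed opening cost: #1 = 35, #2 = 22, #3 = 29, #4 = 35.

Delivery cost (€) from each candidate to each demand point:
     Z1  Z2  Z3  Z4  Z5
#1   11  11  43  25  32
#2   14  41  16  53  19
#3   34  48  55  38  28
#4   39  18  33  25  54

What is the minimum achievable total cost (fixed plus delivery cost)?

139

Open {#1, #2}: assign each demand point to its cheapest open site.
  Z1→#1 11, Z2→#1 11, Z3→#2 16, Z4→#1 25, Z5→#2 19
  delivery cost 82, fixed 57 → total 139.
Compare {#2, #4}: delivery cost 92 + fixed 57 = 149.
Compare {#1}: delivery cost 122 + fixed 35 = 157.
Compare {#2}: delivery cost 143 + fixed 22 = 165.
All other subsets cost ≥ 149. Minimum total cost: 139.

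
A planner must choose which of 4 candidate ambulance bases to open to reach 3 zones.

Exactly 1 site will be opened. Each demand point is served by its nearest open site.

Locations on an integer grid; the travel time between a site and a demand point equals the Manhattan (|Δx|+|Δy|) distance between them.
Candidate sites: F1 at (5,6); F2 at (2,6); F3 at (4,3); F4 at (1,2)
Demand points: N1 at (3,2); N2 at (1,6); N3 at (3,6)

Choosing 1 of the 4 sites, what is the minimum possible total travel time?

7

Open {F2}.
  N1→F2 5, N2→F2 1, N3→F2 1  ⇒ total 7.
Compare {F1}: total 12.
Compare {F3}: total 12.
No size-1 selection does better; minimum is 7.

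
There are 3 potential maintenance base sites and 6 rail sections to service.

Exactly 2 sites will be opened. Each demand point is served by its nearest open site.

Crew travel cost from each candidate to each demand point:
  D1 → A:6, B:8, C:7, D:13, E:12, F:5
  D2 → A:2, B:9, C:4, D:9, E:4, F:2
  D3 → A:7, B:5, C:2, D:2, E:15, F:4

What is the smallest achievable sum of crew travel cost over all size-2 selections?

17

Open {D2, D3}.
  A→D2 2, B→D3 5, C→D3 2, D→D3 2, E→D2 4, F→D2 2  ⇒ total 17.
Compare {D1, D2}: total 29.
Compare {D1, D3}: total 31.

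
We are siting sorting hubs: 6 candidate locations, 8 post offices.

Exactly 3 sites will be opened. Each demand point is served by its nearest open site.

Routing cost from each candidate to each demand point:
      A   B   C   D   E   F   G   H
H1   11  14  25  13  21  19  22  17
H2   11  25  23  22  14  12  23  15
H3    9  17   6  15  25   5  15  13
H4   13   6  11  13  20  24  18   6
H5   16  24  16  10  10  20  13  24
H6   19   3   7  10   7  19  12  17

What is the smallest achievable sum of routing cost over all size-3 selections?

Open {H3, H4, H6}.
  A→H3 9, B→H6 3, C→H3 6, D→H6 10, E→H6 7, F→H3 5, G→H6 12, H→H4 6  ⇒ total 58.
Compare {H1, H3, H6}: total 65.
Compare {H2, H3, H6}: total 65.
No size-3 selection does better; minimum is 58.

58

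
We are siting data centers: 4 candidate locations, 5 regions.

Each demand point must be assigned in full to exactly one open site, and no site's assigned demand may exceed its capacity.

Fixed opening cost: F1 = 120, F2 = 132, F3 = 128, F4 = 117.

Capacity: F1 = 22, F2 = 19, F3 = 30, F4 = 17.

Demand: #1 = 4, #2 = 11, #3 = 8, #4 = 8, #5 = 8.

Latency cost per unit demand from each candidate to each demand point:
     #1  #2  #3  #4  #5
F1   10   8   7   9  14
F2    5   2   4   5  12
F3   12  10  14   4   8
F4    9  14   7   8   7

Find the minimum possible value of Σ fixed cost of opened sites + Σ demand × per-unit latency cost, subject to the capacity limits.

Open {F2, F3}; cheapest assignment that respects the capacities:
  F2 (cap 19, load 19): #2, #3 — cost 11×2 + 8×4 = 54
  F3 (cap 30, load 20): #1, #4, #5 — cost 4×12 + 8×4 + 8×8 = 144
  Shipping 198, fixed 260 → total 458.
  Any other capacity-feasible assignment to {F2, F3} ships for at least 198.
Compare {F1, F2}: its best feasible assignment gives total 522.
Compare {F1, F3}: its best feasible assignment gives total 536.
Every other set of open sites that can feasibly serve all demand totals ≥ 522 even under its best assignment. Minimum: 458.

458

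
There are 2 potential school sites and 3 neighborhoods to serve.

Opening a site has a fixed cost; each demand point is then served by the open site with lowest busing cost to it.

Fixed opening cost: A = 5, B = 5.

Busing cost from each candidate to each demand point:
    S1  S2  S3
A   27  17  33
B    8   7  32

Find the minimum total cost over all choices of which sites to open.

52

Open {B}: assign each demand point to its cheapest open site.
  S1→B 8, S2→B 7, S3→B 32
  busing cost 47, fixed 5 → total 52.
Compare {A, B}: busing cost 47 + fixed 10 = 57.
Compare {A}: busing cost 77 + fixed 5 = 82.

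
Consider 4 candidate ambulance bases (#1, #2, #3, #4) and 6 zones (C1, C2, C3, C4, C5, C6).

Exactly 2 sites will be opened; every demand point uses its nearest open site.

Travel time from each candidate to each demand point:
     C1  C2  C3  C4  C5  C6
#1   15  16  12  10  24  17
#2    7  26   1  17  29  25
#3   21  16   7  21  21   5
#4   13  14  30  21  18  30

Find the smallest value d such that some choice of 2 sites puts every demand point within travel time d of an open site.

18

Open {#1, #4}.
  Farthest demand point is C5 at travel time 18 (to #4); all others are ≤ 18.
With {#1, #3} the worst case is 21.
With {#2, #3} the worst case is 21.
No size-2 selection achieves below 18.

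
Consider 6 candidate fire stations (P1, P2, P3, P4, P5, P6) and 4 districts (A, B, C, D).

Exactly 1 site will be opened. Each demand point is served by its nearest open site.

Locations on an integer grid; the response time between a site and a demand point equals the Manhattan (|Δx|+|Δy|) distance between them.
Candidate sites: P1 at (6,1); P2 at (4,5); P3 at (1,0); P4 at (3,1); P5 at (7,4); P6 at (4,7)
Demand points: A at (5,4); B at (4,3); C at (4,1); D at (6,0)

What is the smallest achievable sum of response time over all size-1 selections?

Open {P1}.
  A→P1 4, B→P1 4, C→P1 2, D→P1 1  ⇒ total 11.
Compare {P4}: total 13.
Compare {P2}: total 15.
No size-1 selection does better; minimum is 11.

11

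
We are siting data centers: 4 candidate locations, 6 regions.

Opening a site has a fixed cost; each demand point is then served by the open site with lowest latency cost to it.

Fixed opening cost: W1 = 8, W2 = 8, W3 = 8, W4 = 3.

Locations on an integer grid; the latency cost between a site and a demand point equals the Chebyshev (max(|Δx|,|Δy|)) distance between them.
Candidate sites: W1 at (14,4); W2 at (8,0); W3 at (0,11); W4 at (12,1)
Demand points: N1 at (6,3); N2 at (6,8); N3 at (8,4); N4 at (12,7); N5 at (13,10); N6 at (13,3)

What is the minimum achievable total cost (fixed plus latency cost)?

37

Open {W4}: assign each demand point to its cheapest open site.
  N1→W4 6, N2→W4 7, N3→W4 4, N4→W4 6, N5→W4 9, N6→W4 2
  latency cost 34, fixed 3 → total 37.
Compare {W1, W4}: latency cost 27 + fixed 11 = 38.
Compare {W1}: latency cost 32 + fixed 8 = 40.
Compare {W1, W2}: latency cost 25 + fixed 16 = 41.
All other subsets cost ≥ 38. Minimum total cost: 37.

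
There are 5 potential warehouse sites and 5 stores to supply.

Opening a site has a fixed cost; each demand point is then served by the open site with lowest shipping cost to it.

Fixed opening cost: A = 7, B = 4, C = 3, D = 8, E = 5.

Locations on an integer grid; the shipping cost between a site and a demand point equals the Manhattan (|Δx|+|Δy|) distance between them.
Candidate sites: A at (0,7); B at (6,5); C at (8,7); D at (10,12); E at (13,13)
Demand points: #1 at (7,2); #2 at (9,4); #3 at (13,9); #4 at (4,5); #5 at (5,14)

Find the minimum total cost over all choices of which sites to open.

32

Open {B, E}: assign each demand point to its cheapest open site.
  #1→B 4, #2→B 4, #3→E 4, #4→B 2, #5→E 9
  shipping cost 23, fixed 9 → total 32.
Compare {B, C}: shipping cost 27 + fixed 7 = 34.
Compare {B}: shipping cost 31 + fixed 4 = 35.
Compare {B, D}: shipping cost 23 + fixed 12 = 35.
All other subsets cost ≥ 34. Minimum total cost: 32.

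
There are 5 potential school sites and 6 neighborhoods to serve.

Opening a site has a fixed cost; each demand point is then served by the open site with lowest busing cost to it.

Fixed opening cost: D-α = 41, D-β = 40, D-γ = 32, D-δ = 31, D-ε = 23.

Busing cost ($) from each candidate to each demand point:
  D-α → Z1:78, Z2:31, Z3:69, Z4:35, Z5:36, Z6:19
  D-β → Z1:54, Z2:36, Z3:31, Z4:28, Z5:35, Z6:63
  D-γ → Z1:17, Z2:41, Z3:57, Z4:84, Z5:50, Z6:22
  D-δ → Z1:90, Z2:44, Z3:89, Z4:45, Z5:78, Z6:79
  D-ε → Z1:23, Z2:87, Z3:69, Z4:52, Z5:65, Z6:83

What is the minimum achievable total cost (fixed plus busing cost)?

241

Open {D-β, D-γ}: assign each demand point to its cheapest open site.
  Z1→D-γ 17, Z2→D-β 36, Z3→D-β 31, Z4→D-β 28, Z5→D-β 35, Z6→D-γ 22
  busing cost 169, fixed 72 → total 241.
Compare {D-β, D-γ, D-ε}: busing cost 169 + fixed 95 = 264.
Compare {D-α, D-γ}: busing cost 195 + fixed 73 = 268.
Compare {D-α, D-β, D-ε}: busing cost 167 + fixed 104 = 271.
All other subsets cost ≥ 264. Minimum total cost: 241.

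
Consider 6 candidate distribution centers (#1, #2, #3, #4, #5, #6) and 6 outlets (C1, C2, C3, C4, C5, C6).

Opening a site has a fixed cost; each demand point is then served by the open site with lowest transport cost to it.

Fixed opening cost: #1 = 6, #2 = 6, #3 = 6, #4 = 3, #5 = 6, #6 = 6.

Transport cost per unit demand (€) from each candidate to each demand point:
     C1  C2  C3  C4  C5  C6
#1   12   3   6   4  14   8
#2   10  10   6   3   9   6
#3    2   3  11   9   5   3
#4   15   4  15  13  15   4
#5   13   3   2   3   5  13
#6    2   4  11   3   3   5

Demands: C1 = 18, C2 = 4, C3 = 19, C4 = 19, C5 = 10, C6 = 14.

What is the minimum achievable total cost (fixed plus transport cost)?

233

Open {#3, #5, #6}: assign each demand point to its cheapest open site.
  C1→#3 18×2=36, C2→#3 4×3=12, C3→#5 19×2=38, C4→#5 19×3=57, C5→#6 10×3=30, C6→#3 14×3=42
  transport cost 215, fixed 18 → total 233.
Compare {#3, #4, #5, #6}: transport cost 215 + fixed 21 = 236.
Compare {#1, #3, #5, #6}: transport cost 215 + fixed 24 = 239.
Compare {#2, #3, #5, #6}: transport cost 215 + fixed 24 = 239.
All other subsets cost ≥ 236. Minimum total cost: 233.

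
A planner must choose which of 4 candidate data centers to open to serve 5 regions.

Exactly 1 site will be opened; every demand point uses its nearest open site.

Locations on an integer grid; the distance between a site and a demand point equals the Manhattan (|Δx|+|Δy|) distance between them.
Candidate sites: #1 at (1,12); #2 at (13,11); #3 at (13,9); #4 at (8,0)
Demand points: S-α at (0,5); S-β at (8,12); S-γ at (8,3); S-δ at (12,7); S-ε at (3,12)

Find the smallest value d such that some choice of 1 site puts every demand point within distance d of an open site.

Open {#1}.
  Farthest demand point is S-γ at distance 16 (to #1); all others are ≤ 16.
With {#3} the worst case is 17.
With {#4} the worst case is 17.
No size-1 selection achieves below 16.

16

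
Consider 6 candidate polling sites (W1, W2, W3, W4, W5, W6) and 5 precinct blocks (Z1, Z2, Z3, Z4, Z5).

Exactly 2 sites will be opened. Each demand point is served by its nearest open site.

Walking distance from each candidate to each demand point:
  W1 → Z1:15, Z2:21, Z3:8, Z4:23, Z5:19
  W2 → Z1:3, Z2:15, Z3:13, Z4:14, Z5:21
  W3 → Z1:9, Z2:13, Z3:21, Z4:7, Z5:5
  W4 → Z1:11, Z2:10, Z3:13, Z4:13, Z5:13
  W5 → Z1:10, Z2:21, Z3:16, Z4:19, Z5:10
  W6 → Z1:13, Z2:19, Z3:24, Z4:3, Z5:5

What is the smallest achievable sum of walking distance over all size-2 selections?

Open {W2, W6}.
  Z1→W2 3, Z2→W2 15, Z3→W2 13, Z4→W6 3, Z5→W6 5  ⇒ total 39.
Compare {W2, W3}: total 41.
Compare {W1, W3}: total 42.
No size-2 selection does better; minimum is 39.

39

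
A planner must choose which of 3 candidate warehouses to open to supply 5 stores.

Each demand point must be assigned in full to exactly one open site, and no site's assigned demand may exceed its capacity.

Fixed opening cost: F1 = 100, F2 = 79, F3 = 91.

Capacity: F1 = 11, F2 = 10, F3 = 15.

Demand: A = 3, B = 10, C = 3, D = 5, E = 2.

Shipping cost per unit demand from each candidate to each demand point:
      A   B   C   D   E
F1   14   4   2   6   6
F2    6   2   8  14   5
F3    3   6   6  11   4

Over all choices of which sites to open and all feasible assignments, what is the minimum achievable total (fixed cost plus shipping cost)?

280

Open {F2, F3}; cheapest assignment that respects the capacities:
  F2 (cap 10, load 10): B — cost 10×2 = 20
  F3 (cap 15, load 13): A, C, D, E — cost 3×3 + 3×6 + 5×11 + 2×4 = 90
  Shipping 110, fixed 170 → total 280.
  Any other capacity-feasible assignment to {F2, F3} ships for at least 110.
Compare {F1, F3}: its best feasible assignment gives total 304.
Compare {F1, F2, F3}: its best feasible assignment gives total 343.
Every other set of open sites that can feasibly serve all demand totals ≥ 304 even under its best assignment. Minimum: 280.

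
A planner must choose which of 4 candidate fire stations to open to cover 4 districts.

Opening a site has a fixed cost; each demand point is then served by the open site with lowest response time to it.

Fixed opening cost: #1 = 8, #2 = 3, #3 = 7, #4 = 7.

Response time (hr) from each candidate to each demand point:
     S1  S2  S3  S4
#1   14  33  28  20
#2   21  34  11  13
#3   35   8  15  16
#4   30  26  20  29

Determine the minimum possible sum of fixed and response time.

63

Open {#2, #3}: assign each demand point to its cheapest open site.
  S1→#2 21, S2→#3 8, S3→#2 11, S4→#2 13
  response time 53, fixed 10 → total 63.
Compare {#1, #2, #3}: response time 46 + fixed 18 = 64.
Compare {#1, #3}: response time 53 + fixed 15 = 68.
Compare {#2, #3, #4}: response time 53 + fixed 17 = 70.
All other subsets cost ≥ 64. Minimum total cost: 63.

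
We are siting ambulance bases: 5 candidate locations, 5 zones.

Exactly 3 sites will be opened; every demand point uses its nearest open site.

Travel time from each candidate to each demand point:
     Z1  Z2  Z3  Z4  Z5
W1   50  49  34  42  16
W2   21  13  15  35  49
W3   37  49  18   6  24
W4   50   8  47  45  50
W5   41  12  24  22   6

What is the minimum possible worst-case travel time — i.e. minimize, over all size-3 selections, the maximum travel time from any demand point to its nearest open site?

21

Open {W1, W2, W3}.
  Farthest demand point is Z1 at travel time 21 (to W2); all others are ≤ 21.
With {W2, W3, W5} the worst case is 21.
With {W1, W2, W5} the worst case is 22.
No size-3 selection achieves below 21.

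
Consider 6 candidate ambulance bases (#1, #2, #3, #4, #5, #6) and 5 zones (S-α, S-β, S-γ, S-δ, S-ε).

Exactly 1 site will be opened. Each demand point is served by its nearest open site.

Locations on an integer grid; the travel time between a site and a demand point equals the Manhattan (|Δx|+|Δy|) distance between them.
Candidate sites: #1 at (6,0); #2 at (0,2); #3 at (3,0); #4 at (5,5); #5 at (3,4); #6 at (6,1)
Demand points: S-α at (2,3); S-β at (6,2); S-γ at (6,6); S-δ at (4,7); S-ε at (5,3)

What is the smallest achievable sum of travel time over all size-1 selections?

16

Open {#4}.
  S-α→#4 5, S-β→#4 4, S-γ→#4 2, S-δ→#4 3, S-ε→#4 2  ⇒ total 16.
Compare {#5}: total 19.
Compare {#6}: total 23.
No size-1 selection does better; minimum is 16.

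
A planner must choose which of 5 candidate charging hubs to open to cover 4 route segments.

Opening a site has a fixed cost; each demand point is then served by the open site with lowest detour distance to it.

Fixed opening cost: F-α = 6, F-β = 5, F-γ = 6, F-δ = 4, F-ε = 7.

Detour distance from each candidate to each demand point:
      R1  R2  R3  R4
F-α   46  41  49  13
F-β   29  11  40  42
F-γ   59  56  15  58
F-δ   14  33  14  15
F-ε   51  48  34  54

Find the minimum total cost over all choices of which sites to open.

Open {F-β, F-δ}: assign each demand point to its cheapest open site.
  R1→F-δ 14, R2→F-β 11, R3→F-δ 14, R4→F-δ 15
  detour distance 54, fixed 9 → total 63.
Compare {F-α, F-β, F-δ}: detour distance 52 + fixed 15 = 67.
Compare {F-β, F-γ, F-δ}: detour distance 54 + fixed 15 = 69.
Compare {F-β, F-δ, F-ε}: detour distance 54 + fixed 16 = 70.
All other subsets cost ≥ 67. Minimum total cost: 63.

63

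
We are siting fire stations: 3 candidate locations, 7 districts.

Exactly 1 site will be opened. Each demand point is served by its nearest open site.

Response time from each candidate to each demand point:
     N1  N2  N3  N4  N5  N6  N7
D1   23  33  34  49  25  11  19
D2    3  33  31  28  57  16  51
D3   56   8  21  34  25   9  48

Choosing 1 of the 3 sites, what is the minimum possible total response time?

194

Open {D1}.
  N1→D1 23, N2→D1 33, N3→D1 34, N4→D1 49, N5→D1 25, N6→D1 11, N7→D1 19  ⇒ total 194.
Compare {D3}: total 201.
Compare {D2}: total 219.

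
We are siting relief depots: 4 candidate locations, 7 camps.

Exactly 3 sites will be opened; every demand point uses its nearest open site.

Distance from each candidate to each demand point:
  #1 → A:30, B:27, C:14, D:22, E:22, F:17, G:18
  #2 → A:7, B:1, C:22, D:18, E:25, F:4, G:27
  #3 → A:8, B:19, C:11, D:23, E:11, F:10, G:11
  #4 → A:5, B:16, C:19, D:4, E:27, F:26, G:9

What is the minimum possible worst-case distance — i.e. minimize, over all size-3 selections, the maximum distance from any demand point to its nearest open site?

Open {#2, #3, #4}.
  Farthest demand point is C at distance 11 (to #3); all others are ≤ 11.
With {#1, #3, #4} the worst case is 16.
With {#1, #2, #3} the worst case is 18.
No size-3 selection achieves below 11.

11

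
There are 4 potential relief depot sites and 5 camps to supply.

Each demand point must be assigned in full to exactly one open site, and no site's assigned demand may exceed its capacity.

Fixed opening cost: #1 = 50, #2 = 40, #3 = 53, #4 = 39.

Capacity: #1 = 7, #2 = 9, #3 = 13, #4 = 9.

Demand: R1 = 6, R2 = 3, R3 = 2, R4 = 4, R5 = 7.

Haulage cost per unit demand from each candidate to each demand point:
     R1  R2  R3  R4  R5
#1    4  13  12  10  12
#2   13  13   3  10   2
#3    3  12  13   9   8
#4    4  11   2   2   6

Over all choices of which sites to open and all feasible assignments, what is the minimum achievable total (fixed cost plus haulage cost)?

Open {#2, #3}; cheapest assignment that respects the capacities:
  #2 (cap 9, load 9): R3, R5 — cost 2×3 + 7×2 = 20
  #3 (cap 13, load 13): R1, R2, R4 — cost 6×3 + 3×12 + 4×9 = 90
  Shipping 110, fixed 93 → total 203.
  Any other capacity-feasible assignment to {#2, #3} ships for at least 110.
Compare {#2, #3, #4}: its best feasible assignment gives total 209.
Compare {#3, #4}: its best feasible assignment gives total 211.
Every other set of open sites that can feasibly serve all demand totals ≥ 209 even under its best assignment. Minimum: 203.

203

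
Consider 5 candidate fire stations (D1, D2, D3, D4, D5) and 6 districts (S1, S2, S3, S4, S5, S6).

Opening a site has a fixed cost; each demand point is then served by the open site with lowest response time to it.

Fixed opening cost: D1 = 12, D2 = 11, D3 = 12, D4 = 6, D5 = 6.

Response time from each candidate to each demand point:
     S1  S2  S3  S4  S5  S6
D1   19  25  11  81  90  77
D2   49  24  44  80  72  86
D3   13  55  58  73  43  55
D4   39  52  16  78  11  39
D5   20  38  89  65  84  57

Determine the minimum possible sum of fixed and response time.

Open {D1, D4, D5}: assign each demand point to its cheapest open site.
  S1→D1 19, S2→D1 25, S3→D1 11, S4→D5 65, S5→D4 11, S6→D4 39
  response time 170, fixed 24 → total 194.
Compare {D2, D4, D5}: response time 175 + fixed 23 = 198.
Compare {D1, D3, D4, D5}: response time 164 + fixed 36 = 200.
Compare {D1, D4}: response time 183 + fixed 18 = 201.
All other subsets cost ≥ 198. Minimum total cost: 194.

194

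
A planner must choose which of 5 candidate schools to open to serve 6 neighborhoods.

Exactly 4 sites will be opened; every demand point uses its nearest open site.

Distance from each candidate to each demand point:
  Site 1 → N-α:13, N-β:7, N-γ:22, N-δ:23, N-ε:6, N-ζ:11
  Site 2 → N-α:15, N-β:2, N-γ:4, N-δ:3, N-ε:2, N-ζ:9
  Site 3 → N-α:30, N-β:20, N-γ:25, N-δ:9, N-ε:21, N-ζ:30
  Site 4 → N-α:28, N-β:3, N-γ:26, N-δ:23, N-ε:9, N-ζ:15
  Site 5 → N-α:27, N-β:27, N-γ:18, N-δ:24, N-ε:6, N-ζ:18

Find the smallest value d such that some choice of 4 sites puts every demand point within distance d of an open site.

13

Open {Site 1, Site 2, Site 3, Site 4}.
  Farthest demand point is N-α at distance 13 (to Site 1); all others are ≤ 13.
With {Site 1, Site 2, Site 3, Site 5} the worst case is 13.
With {Site 1, Site 2, Site 4, Site 5} the worst case is 13.
No size-4 selection achieves below 13.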